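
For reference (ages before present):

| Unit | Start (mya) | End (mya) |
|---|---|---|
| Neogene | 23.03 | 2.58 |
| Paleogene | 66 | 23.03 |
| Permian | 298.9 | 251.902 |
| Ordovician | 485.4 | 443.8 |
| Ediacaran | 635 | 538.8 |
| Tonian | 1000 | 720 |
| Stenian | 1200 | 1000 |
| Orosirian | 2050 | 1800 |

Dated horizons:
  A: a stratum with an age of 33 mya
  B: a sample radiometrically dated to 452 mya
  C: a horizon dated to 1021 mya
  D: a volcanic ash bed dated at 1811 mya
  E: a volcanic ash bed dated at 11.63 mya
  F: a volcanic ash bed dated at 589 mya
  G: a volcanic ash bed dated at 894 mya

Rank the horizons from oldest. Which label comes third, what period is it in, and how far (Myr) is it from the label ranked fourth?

Sorted oldest-first by Ma: D (1811), C (1021), G (894), F (589), B (452), A (33), E (11.63).
The third oldest is G at 894 Ma, which lies in 1000–720 Ma: the Tonian.
The fourth oldest is F at 589 Ma; separation = |894 − 589| = 305 Myr.

G, in the Tonian; 305 million years to F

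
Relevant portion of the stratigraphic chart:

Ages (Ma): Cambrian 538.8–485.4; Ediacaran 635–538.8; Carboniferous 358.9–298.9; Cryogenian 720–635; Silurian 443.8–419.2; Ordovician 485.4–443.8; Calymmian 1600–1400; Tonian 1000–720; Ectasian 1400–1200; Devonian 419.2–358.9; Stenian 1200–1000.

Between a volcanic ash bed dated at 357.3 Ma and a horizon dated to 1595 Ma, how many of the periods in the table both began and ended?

9

The older date is 1595 Ma and the younger is 357.3 Ma.
Periods with start < 1595 and end > 357.3 Ma: Ectasian (1400–1200), Stenian (1200–1000), Tonian (1000–720), Cryogenian (720–635), Ediacaran (635–538.8), Cambrian (538.8–485.4), Ordovician (485.4–443.8), Silurian (443.8–419.2), Devonian (419.2–358.9).
That is 9 complete periods.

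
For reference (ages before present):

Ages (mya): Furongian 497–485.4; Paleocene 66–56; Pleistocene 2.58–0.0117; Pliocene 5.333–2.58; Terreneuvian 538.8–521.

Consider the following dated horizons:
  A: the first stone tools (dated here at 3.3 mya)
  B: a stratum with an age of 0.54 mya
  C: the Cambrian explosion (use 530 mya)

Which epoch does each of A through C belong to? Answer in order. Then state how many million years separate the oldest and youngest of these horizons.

A — Pliocene; B — Pleistocene; C — Terreneuvian; span 529.46 million years

A: 3.3 Ma lies in 5.333–2.58 Ma, so Pliocene.
B: 0.54 Ma lies in 2.58–0.0117 Ma, so Pleistocene.
C: 530 Ma lies in 538.8–521 Ma, so Terreneuvian.
Oldest = 530 Ma, youngest = 0.54 Ma → span 529.46 Myr.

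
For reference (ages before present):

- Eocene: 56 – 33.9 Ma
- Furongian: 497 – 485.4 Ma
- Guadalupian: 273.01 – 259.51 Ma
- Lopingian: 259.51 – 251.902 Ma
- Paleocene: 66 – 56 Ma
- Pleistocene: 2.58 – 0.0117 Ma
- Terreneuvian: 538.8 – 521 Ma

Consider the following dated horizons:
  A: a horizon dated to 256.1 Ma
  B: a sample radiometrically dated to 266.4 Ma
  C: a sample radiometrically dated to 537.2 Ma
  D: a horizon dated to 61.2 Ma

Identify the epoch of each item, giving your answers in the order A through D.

Match each age against the start–end ranges in the excerpt: A = 256.1 Ma → Lopingian (259.51–251.902); B = 266.4 Ma → Guadalupian (273.01–259.51); C = 537.2 Ma → Terreneuvian (538.8–521); D = 61.2 Ma → Paleocene (66–56).

A — Lopingian; B — Guadalupian; C — Terreneuvian; D — Paleocene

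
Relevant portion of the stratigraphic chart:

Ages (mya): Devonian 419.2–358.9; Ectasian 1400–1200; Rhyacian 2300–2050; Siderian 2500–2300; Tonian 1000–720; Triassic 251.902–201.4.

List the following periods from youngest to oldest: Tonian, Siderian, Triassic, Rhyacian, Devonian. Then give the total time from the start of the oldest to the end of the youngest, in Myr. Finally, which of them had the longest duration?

Triassic → Devonian → Tonian → Rhyacian → Siderian; total span 2298.6 Myr; longest is Tonian

Start ages (Ma): Siderian 2500, Rhyacian 2300, Tonian 1000, Devonian 419.2, Triassic 251.902.
Ordered youngest to oldest: Triassic, Devonian, Tonian, Rhyacian, Siderian.
Span = 2500 − 201.4 = 2298.6 Myr.
Durations: Tonian 280, Rhyacian 250, Triassic 50.502, Siderian 200, Devonian 60.3 → longest is Tonian (280 Myr).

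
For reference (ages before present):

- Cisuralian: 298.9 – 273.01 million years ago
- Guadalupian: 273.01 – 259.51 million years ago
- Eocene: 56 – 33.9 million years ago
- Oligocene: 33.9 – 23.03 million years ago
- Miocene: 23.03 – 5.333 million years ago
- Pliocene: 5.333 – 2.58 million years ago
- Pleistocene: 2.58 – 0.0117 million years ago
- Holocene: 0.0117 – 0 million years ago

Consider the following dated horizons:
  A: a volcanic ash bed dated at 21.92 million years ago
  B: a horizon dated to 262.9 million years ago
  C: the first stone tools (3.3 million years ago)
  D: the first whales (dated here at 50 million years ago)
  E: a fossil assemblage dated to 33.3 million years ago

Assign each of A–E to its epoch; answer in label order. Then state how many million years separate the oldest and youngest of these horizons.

A — Miocene; B — Guadalupian; C — Pliocene; D — Eocene; E — Oligocene; span 259.6 million years

A: 21.92 Ma lies in 23.03–5.333 Ma, so Miocene.
B: 262.9 Ma lies in 273.01–259.51 Ma, so Guadalupian.
C: 3.3 Ma lies in 5.333–2.58 Ma, so Pliocene.
D: 50 Ma lies in 56–33.9 Ma, so Eocene.
E: 33.3 Ma lies in 33.9–23.03 Ma, so Oligocene.
Oldest = 262.9 Ma, youngest = 3.3 Ma → span 259.6 Myr.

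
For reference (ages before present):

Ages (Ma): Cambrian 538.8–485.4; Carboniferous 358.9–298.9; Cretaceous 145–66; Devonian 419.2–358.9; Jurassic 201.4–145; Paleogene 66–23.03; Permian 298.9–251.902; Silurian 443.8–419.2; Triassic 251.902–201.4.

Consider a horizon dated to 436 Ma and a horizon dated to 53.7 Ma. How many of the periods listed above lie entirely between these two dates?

6

436 Ma sits inside the Silurian (443.8–419.2) and 53.7 Ma inside the Paleogene (66–23.03); neither of those is wholly between the two dates.
The listed periods lying completely between them are Devonian, Carboniferous, Permian, Triassic, Jurassic, Cretaceous — 6 in all.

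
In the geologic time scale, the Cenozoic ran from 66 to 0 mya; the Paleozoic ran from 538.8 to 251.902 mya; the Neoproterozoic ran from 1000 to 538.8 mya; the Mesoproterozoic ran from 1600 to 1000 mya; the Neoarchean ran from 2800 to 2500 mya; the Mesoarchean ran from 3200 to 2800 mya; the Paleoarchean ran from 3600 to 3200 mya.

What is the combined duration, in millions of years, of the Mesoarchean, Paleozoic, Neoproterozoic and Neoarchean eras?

Duration is start − end for each: (3200 − 2800) + (538.8 − 251.902) + (1000 − 538.8) + (2800 − 2500).
That is 400 + 286.898 + 461.2 + 300, which totals 1448.098 million years.

1448.098 million years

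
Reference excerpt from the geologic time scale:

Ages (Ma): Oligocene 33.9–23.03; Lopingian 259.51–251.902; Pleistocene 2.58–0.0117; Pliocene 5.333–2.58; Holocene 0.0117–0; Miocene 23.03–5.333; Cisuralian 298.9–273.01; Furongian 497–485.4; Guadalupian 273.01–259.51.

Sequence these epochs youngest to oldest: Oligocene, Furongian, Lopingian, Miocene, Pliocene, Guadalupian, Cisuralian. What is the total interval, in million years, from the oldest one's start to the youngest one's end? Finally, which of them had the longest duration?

Pliocene, Miocene, Oligocene, Lopingian, Guadalupian, Cisuralian, Furongian; total span 494.42 Myr; longest is Cisuralian

Start ages (Ma): Furongian 497, Cisuralian 298.9, Guadalupian 273.01, Lopingian 259.51, Oligocene 33.9, Miocene 23.03, Pliocene 5.333.
Ordered youngest to oldest: Pliocene, Miocene, Oligocene, Lopingian, Guadalupian, Cisuralian, Furongian.
Span = 497 − 2.58 = 494.42 Myr.
Durations: Oligocene 10.87, Furongian 11.6, Cisuralian 25.89, Miocene 17.697, Pliocene 2.753, Guadalupian 13.5, Lopingian 7.608 → longest is Cisuralian (25.89 Myr).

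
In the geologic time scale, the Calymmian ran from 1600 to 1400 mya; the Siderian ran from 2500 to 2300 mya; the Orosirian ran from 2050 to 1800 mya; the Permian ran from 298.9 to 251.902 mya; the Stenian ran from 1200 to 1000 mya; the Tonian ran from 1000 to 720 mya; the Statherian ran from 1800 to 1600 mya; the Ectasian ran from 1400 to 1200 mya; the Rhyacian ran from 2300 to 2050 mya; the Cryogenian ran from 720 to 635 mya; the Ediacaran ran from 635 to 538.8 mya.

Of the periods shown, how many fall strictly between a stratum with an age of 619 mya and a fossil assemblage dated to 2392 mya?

2392 Ma sits inside the Siderian (2500–2300) and 619 Ma inside the Ediacaran (635–538.8); neither of those is wholly between the two dates.
The listed periods lying completely between them are Rhyacian, Orosirian, Statherian, Calymmian, Ectasian, Stenian, Tonian, Cryogenian — 8 in all.

8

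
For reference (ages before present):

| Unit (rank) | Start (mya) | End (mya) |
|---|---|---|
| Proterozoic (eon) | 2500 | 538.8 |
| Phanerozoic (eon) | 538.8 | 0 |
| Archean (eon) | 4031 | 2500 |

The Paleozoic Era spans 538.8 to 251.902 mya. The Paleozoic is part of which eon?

The Paleozoic (538.8–251.902 Ma) lies entirely within 538.8–0 Ma, the Phanerozoic Eon.

Phanerozoic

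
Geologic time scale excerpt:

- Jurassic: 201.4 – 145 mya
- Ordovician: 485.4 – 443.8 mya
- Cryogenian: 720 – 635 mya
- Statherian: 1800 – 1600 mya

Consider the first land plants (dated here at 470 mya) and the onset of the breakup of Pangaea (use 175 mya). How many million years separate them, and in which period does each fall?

295 million years apart; the first in the Ordovician, the second in the Jurassic

Elapsed time: 470 − 175 = 295 Myr.
470 Ma lies within 485.4–443.8 Ma: Ordovician.
175 Ma lies within 201.4–145 Ma: Jurassic.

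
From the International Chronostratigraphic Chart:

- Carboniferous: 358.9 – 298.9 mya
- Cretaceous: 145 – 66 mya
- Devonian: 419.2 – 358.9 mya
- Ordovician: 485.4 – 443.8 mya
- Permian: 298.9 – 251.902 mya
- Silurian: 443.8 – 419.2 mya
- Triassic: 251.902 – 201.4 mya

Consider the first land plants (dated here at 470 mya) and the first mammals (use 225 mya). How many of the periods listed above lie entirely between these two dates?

The older date is 470 Ma and the younger is 225 Ma.
Periods with start < 470 and end > 225 Ma: Silurian (443.8–419.2), Devonian (419.2–358.9), Carboniferous (358.9–298.9), Permian (298.9–251.902).
That is 4 complete periods.

4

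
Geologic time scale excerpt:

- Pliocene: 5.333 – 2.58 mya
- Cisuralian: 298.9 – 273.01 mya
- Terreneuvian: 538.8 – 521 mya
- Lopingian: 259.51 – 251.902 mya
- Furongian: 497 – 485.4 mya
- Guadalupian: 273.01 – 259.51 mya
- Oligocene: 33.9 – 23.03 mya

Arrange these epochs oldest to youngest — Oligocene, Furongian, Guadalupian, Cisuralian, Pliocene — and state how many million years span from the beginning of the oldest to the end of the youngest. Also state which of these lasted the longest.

Start ages (Ma): Furongian 497, Cisuralian 298.9, Guadalupian 273.01, Oligocene 33.9, Pliocene 5.333.
Ordered oldest to youngest: Furongian, Cisuralian, Guadalupian, Oligocene, Pliocene.
Span = 497 − 2.58 = 494.42 Myr.
Durations: Guadalupian 13.5, Furongian 11.6, Pliocene 2.753, Oligocene 10.87, Cisuralian 25.89 → longest is Cisuralian (25.89 Myr).

Furongian → Cisuralian → Guadalupian → Oligocene → Pliocene; total span 494.42 Myr; longest is Cisuralian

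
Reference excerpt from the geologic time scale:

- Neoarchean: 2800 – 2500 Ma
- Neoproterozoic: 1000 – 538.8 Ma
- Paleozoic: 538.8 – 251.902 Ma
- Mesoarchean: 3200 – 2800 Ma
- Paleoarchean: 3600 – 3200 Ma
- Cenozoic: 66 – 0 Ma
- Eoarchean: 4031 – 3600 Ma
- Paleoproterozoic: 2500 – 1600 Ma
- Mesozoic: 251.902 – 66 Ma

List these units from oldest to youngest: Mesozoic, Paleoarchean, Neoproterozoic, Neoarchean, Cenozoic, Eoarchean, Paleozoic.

Sorting by start age (descending Ma, since larger Ma = older): Eoarchean start 4031, Paleoarchean start 3600, Neoarchean start 2800, Neoproterozoic start 1000, Paleozoic start 538.8, Mesozoic start 251.902, Cenozoic start 66.

Eoarchean, then Paleoarchean, then Neoarchean, then Neoproterozoic, then Paleozoic, then Mesozoic, then Cenozoic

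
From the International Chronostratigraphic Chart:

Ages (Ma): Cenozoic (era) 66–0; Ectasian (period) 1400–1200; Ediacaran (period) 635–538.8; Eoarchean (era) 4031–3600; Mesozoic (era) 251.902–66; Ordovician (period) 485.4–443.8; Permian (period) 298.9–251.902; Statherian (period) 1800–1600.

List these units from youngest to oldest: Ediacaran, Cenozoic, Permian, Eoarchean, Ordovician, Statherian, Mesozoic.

Read off each span (Ma): Ediacaran 635–538.8; Cenozoic 66–0; Permian 298.9–251.902; Eoarchean 4031–3600; Ordovician 485.4–443.8; Statherian 1800–1600; Mesozoic 251.902–66.
Larger Ma is older, so oldest→youngest is Eoarchean, Statherian, Ediacaran, Ordovician, Permian, Mesozoic, Cenozoic; reverse it for youngest→oldest.

Cenozoic → Mesozoic → Permian → Ordovician → Ediacaran → Statherian → Eoarchean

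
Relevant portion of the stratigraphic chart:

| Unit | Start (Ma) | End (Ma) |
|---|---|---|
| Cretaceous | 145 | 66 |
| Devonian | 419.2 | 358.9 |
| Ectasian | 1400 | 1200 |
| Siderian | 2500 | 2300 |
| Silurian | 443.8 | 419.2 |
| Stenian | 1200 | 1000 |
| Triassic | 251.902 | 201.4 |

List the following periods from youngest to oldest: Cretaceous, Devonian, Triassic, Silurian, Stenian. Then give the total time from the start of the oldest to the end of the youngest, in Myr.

Cretaceous, Triassic, Devonian, Silurian, Stenian; total span 1134 Myr

Start ages (Ma): Stenian 1200, Silurian 443.8, Devonian 419.2, Triassic 251.902, Cretaceous 145.
Ordered youngest to oldest: Cretaceous, Triassic, Devonian, Silurian, Stenian.
Span = 1200 − 66 = 1134 Myr.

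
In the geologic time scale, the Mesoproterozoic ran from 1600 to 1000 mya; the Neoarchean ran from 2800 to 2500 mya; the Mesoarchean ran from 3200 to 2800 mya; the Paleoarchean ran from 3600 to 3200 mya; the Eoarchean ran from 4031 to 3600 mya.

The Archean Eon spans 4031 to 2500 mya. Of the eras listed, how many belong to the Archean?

Eras inside 4031–2500 Ma: Eoarchean, Paleoarchean, Mesoarchean, Neoarchean — 4 in total.

4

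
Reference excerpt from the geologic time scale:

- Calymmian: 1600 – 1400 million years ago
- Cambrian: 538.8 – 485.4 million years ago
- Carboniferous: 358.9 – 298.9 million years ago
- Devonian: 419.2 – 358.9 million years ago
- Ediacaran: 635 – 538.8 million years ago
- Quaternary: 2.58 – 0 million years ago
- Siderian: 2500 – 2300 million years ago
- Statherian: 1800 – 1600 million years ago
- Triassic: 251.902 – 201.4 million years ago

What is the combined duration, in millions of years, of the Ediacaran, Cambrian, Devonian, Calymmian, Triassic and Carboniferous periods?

Each duration: Ediacaran = 96.2; Cambrian = 53.4; Devonian = 60.3; Calymmian = 200; Triassic = 50.502; Carboniferous = 60.
Sum: 96.2 + 53.4 + 60.3 + 200 + 50.502 + 60 = 520.402 Myr.

520.402 million years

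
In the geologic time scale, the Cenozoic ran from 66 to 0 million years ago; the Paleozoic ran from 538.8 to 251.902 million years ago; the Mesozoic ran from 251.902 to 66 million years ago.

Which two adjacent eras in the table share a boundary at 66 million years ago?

The Mesozoic ends at 66 million years ago and the Cenozoic begins at 66 million years ago, so they share that boundary.

Mesozoic and Cenozoic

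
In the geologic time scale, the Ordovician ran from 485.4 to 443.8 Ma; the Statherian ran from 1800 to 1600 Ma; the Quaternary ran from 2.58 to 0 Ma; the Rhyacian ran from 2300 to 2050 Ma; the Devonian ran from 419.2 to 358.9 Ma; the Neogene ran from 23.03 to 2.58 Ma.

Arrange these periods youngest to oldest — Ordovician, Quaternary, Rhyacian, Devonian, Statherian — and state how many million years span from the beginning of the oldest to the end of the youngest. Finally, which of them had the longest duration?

Start ages (Ma): Rhyacian 2300, Statherian 1800, Ordovician 485.4, Devonian 419.2, Quaternary 2.58.
Ordered youngest to oldest: Quaternary, Devonian, Ordovician, Statherian, Rhyacian.
Span = 2300 − 0 = 2300 Myr.
Durations: Statherian 200, Rhyacian 250, Devonian 60.3, Ordovician 41.6, Quaternary 2.58 → longest is Rhyacian (250 Myr).

Quaternary, Devonian, Ordovician, Statherian, Rhyacian; total span 2300 Myr; longest is Rhyacian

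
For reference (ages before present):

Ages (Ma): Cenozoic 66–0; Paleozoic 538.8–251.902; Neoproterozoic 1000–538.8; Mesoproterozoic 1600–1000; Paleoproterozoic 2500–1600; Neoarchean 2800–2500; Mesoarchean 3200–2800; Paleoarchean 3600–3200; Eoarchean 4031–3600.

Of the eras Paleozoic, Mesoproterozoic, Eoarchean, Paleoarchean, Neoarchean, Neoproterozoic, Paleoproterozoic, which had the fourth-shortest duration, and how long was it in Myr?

Start − end for each: Paleozoic 538.8 − 251.902 = 286.898; Mesoproterozoic 1600 − 1000 = 600; Eoarchean 4031 − 3600 = 431; Paleoarchean 3600 − 3200 = 400; Neoarchean 2800 − 2500 = 300; Neoproterozoic 1000 − 538.8 = 461.2; Paleoproterozoic 2500 − 1600 = 900.
Ranking these from shortest: Paleozoic < Neoarchean < Paleoarchean < Eoarchean < Neoproterozoic < Mesoproterozoic < Paleoproterozoic.
Position 4 in that ranking is Eoarchean, which lasted 431 Myr.

Eoarchean, 431 million years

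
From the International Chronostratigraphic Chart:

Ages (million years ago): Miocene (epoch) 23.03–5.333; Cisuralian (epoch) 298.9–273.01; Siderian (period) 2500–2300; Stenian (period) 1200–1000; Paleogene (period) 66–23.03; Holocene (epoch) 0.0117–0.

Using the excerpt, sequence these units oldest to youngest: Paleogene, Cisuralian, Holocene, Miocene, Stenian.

Stenian, Cisuralian, Paleogene, Miocene, Holocene

Sorting by start age (descending Ma, since larger Ma = older): Stenian began 1200, Cisuralian began 298.9, Paleogene began 66, Miocene began 23.03, Holocene began 0.0117.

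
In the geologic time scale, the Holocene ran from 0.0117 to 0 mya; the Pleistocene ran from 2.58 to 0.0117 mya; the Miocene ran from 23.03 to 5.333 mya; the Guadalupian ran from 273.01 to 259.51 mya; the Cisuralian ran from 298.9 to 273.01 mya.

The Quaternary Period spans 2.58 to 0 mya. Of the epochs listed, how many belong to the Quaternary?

Epochs inside 2.58–0 Ma: Pleistocene, Holocene — 2 in total.

2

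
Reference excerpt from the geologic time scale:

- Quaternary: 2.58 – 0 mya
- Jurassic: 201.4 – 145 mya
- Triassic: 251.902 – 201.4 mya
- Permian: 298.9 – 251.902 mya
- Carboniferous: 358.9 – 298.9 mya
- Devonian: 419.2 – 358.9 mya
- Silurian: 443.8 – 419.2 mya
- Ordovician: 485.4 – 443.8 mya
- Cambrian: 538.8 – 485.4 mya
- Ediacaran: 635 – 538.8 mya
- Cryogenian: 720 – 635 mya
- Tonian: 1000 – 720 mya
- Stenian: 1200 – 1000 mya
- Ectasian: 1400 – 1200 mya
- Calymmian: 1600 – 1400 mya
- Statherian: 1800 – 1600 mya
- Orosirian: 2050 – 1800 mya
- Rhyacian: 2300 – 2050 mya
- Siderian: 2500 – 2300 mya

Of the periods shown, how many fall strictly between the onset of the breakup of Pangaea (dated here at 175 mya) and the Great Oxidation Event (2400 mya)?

2400 Ma sits inside the Siderian (2500–2300) and 175 Ma inside the Jurassic (201.4–145); neither of those is wholly between the two dates.
The listed periods lying completely between them are Rhyacian, Orosirian, Statherian, Calymmian, Ectasian, Stenian, Tonian, Cryogenian, Ediacaran, Cambrian, Ordovician, Silurian, Devonian, Carboniferous, Permian, Triassic — 16 in all.

16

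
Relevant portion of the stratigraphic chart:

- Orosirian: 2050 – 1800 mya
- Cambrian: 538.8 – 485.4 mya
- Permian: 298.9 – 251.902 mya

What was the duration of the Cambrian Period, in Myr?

53.4 million years

538.8 − 485.4 = 53.4 million years.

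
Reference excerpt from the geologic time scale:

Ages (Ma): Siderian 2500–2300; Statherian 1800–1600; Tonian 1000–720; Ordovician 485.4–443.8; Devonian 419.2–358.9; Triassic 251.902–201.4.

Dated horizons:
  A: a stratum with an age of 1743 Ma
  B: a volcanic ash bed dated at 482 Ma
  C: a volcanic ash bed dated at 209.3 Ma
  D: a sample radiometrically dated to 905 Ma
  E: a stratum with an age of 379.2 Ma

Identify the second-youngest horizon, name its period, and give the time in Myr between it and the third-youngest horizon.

E, in the Devonian; 102.8 million years to B

Sorted youngest-first by Ma: C (209.3), E (379.2), B (482), D (905), A (1743).
The second youngest is E at 379.2 Ma, which lies in 419.2–358.9 Ma: the Devonian.
The third youngest is B at 482 Ma; separation = |379.2 − 482| = 102.8 Myr.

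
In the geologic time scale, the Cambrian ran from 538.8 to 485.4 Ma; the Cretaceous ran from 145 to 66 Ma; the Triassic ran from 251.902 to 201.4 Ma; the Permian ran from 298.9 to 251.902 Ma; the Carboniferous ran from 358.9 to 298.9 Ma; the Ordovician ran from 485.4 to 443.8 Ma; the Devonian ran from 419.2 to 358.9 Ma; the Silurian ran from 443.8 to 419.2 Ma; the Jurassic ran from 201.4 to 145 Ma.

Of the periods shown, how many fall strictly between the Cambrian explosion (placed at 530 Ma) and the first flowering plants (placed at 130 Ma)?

7

530 Ma sits inside the Cambrian (538.8–485.4) and 130 Ma inside the Cretaceous (145–66); neither of those is wholly between the two dates.
The listed periods lying completely between them are Ordovician, Silurian, Devonian, Carboniferous, Permian, Triassic, Jurassic — 7 in all.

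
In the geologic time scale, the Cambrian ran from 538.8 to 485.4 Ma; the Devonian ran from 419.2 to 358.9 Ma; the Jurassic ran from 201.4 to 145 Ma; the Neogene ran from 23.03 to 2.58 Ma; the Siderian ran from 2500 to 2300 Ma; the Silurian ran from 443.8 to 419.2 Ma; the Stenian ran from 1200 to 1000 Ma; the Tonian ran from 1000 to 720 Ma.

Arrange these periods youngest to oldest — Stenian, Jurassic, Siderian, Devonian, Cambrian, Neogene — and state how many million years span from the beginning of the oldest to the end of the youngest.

From the excerpt: Stenian 1200–1000; Jurassic 201.4–145; Siderian 2500–2300; Devonian 419.2–358.9; Cambrian 538.8–485.4; Neogene 23.03–2.58 (Ma).
Larger Ma is earlier, so the oldest is Siderian and the youngest is Neogene; youngest to oldest: Neogene, Jurassic, Devonian, Cambrian, Stenian, Siderian.
Oldest start 2500 minus youngest end 2.58 gives 2497.42 Myr overall.

Neogene, Jurassic, Devonian, Cambrian, Stenian, Siderian; total span 2497.42 Myr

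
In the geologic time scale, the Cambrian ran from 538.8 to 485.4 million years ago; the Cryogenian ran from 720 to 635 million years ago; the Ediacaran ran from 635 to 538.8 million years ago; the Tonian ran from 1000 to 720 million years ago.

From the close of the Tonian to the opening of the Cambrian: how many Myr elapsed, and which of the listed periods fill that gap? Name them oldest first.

181.2 million years; Cryogenian, Ediacaran

End of Tonian = 720 Ma; start of Cambrian = 538.8 Ma.
Gap = 720 − 538.8 = 181.2 Myr.
Periods wholly inside 720–538.8 Ma: Cryogenian (720–635), Ediacaran (635–538.8).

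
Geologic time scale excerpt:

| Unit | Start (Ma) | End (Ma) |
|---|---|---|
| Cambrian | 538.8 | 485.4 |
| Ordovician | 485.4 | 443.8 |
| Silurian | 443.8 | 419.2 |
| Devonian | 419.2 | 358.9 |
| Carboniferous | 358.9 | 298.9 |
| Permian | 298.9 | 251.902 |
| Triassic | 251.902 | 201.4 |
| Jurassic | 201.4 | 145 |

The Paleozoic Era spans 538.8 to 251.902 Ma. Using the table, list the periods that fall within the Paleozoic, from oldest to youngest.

Cambrian, Ordovician, Silurian, Devonian, Carboniferous, Permian

Periods with both bounds inside 538.8–251.902 Ma: Cambrian (538.8–485.4), Ordovician (485.4–443.8), Silurian (443.8–419.2), Devonian (419.2–358.9), Carboniferous (358.9–298.9), Permian (298.9–251.902).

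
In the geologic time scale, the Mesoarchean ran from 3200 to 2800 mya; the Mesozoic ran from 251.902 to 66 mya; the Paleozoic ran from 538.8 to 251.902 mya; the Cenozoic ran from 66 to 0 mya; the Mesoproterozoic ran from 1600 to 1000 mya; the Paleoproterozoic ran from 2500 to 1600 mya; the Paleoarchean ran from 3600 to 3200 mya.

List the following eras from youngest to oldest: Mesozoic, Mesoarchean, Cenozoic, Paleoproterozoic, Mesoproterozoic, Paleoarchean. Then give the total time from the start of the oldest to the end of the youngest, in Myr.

Cenozoic → Mesozoic → Mesoproterozoic → Paleoproterozoic → Mesoarchean → Paleoarchean; total span 3600 Myr

Start ages (Ma): Paleoarchean 3600, Mesoarchean 3200, Paleoproterozoic 2500, Mesoproterozoic 1600, Mesozoic 251.902, Cenozoic 66.
Ordered youngest to oldest: Cenozoic, Mesozoic, Mesoproterozoic, Paleoproterozoic, Mesoarchean, Paleoarchean.
Span = 3600 − 0 = 3600 Myr.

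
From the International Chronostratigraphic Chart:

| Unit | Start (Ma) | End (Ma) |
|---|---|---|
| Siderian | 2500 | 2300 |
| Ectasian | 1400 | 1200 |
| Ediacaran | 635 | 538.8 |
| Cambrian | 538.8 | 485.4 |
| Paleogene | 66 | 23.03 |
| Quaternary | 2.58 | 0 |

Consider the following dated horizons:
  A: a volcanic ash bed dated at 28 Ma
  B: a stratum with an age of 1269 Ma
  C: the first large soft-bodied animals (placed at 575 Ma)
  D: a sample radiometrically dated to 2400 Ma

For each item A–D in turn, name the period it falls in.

A: 28 Ma lies in 66–23.03 Ma, so Paleogene.
B: 1269 Ma lies in 1400–1200 Ma, so Ectasian.
C: 575 Ma lies in 635–538.8 Ma, so Ediacaran.
D: 2400 Ma lies in 2500–2300 Ma, so Siderian.

A — Paleogene; B — Ectasian; C — Ediacaran; D — Siderian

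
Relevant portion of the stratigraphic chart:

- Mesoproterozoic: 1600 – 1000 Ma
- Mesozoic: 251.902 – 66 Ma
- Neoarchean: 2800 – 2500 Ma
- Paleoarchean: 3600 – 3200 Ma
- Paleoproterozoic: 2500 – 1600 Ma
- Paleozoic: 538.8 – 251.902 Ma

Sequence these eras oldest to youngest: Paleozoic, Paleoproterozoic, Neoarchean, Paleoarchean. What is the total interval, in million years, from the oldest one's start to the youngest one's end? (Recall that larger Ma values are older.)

Start ages (Ma): Paleoarchean 3600, Neoarchean 2800, Paleoproterozoic 2500, Paleozoic 538.8.
Ordered oldest to youngest: Paleoarchean, Neoarchean, Paleoproterozoic, Paleozoic.
Span = 3600 − 251.902 = 3348.098 Myr.

Paleoarchean, Neoarchean, Paleoproterozoic, Paleozoic; total span 3348.098 Myr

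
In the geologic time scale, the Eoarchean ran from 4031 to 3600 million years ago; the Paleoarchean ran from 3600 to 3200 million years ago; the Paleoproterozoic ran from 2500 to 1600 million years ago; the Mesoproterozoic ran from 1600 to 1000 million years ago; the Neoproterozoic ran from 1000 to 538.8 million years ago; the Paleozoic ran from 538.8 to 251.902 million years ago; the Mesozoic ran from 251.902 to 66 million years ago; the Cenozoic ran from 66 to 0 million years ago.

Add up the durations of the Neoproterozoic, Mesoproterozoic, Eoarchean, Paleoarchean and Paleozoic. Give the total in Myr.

2179.098 million years

Each duration: Neoproterozoic = 461.2; Mesoproterozoic = 600; Eoarchean = 431; Paleoarchean = 400; Paleozoic = 286.898.
Sum: 461.2 + 600 + 431 + 400 + 286.898 = 2179.098 Myr.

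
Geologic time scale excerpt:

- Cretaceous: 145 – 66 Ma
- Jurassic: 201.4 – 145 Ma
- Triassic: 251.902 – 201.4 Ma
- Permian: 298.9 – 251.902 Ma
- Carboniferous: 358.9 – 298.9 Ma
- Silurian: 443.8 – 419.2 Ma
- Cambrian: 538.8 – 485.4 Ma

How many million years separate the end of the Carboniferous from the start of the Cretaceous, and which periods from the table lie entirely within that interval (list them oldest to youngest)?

End of Carboniferous = 298.9 Ma; start of Cretaceous = 145 Ma.
Gap = 298.9 − 145 = 153.9 Myr.
Periods wholly inside 298.9–145 Ma: Permian (298.9–251.902), Triassic (251.902–201.4), Jurassic (201.4–145).

153.9 million years; Permian, Triassic, Jurassic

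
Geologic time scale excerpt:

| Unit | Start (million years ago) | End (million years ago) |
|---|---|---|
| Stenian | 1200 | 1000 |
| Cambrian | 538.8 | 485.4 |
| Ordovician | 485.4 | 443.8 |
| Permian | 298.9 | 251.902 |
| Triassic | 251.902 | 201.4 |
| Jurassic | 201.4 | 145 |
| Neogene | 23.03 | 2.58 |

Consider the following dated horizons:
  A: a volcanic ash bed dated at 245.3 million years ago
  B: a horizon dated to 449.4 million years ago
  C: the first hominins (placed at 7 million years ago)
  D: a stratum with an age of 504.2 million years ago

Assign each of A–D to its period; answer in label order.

A: 245.3 Ma lies in 251.902–201.4 Ma, so Triassic.
B: 449.4 Ma lies in 485.4–443.8 Ma, so Ordovician.
C: 7 Ma lies in 23.03–2.58 Ma, so Neogene.
D: 504.2 Ma lies in 538.8–485.4 Ma, so Cambrian.

A — Triassic; B — Ordovician; C — Neogene; D — Cambrian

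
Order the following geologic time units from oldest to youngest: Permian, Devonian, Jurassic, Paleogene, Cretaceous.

Era membership (oldest first within each) — Paleozoic: Devonian, Permian; Mesozoic: Jurassic, Cretaceous; Cenozoic: Paleogene. Paleozoic precedes Mesozoic, which precedes Cenozoic. Concatenating the groups in that era order gives oldest to youngest directly.

Devonian, then Permian, then Jurassic, then Cretaceous, then Paleogene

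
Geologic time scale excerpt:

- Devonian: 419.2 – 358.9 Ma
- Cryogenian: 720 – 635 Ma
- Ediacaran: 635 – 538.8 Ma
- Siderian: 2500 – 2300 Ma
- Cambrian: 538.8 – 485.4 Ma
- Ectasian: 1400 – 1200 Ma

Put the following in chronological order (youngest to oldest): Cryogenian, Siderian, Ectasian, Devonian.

Devonian, Cryogenian, Ectasian, Siderian

Sorting by start age (ascending Ma, since larger Ma = older): Devonian start 419.2, Cryogenian start 720, Ectasian start 1400, Siderian start 2500.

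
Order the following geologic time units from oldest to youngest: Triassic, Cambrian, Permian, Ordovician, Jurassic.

Era membership (oldest first within each) — Paleozoic: Cambrian, Ordovician, Permian; Mesozoic: Triassic, Jurassic. Paleozoic precedes Mesozoic, which precedes Cenozoic. Concatenating the groups in that era order gives oldest to youngest directly.

Cambrian, then Ordovician, then Permian, then Triassic, then Jurassic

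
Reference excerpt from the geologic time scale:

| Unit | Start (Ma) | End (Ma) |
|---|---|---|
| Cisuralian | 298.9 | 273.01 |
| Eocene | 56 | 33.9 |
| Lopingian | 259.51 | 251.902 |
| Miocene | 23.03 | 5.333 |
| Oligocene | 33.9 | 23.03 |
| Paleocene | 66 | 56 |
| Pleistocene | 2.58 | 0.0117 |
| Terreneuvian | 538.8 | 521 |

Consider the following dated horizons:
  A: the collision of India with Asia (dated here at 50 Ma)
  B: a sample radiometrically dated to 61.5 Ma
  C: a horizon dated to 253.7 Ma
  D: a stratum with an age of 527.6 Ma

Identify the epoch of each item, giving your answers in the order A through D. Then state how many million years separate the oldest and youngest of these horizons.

A: 50 Ma lies in 56–33.9 Ma, so Eocene.
B: 61.5 Ma lies in 66–56 Ma, so Paleocene.
C: 253.7 Ma lies in 259.51–251.902 Ma, so Lopingian.
D: 527.6 Ma lies in 538.8–521 Ma, so Terreneuvian.
Oldest = 527.6 Ma, youngest = 50 Ma → span 477.6 Myr.

A — Eocene; B — Paleocene; C — Lopingian; D — Terreneuvian; span 477.6 million years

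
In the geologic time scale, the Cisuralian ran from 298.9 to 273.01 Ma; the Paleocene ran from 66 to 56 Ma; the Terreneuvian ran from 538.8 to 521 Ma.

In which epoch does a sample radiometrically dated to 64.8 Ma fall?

Paleocene

64.8 Ma lies between 66 and 56 Ma, so it falls in the Paleocene.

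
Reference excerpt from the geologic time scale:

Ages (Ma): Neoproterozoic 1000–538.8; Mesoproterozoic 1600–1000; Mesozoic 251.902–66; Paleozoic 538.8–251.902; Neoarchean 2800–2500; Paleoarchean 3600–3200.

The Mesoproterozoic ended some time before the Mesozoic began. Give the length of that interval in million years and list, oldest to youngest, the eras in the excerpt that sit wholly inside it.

The Mesoproterozoic closes at 1000 Ma and the Mesozoic opens at 251.902 Ma, so the interval is 1000 − 251.902 = 748.098 Myr.
An era fits inside if it starts at or after 1000 Ma and ends at or before 251.902 Ma; oldest first that gives Neoproterozoic, Paleozoic.

748.098 million years; Neoproterozoic, Paleozoic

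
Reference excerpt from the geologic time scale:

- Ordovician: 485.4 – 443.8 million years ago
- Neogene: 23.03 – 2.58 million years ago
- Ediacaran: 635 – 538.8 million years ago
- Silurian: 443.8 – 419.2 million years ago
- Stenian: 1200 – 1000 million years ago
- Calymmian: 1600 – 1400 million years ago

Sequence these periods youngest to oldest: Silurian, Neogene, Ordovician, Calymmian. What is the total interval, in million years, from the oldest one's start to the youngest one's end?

Start ages (Ma): Calymmian 1600, Ordovician 485.4, Silurian 443.8, Neogene 23.03.
Ordered youngest to oldest: Neogene, Silurian, Ordovician, Calymmian.
Span = 1600 − 2.58 = 1597.42 Myr.

Neogene → Silurian → Ordovician → Calymmian; total span 1597.42 Myr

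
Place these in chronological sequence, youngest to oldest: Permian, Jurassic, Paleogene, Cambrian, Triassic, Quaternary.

Quaternary, then Paleogene, then Jurassic, then Triassic, then Permian, then Cambrian

Group by era (each group listed oldest first) — Paleozoic: Cambrian, Permian; Mesozoic: Triassic, Jurassic; Cenozoic: Paleogene, Quaternary. The eras run Paleozoic → Mesozoic → Cenozoic. Concatenating the groups in that era order and then reversing gives youngest to oldest.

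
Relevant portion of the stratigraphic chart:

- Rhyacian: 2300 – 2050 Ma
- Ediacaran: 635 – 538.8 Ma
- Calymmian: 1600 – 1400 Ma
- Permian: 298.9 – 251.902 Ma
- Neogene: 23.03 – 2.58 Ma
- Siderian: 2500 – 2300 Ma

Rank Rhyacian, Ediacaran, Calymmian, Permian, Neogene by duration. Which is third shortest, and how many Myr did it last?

Ediacaran, 96.2 million years

Start − end for each: Rhyacian 2300 − 2050 = 250; Ediacaran 635 − 538.8 = 96.2; Calymmian 1600 − 1400 = 200; Permian 298.9 − 251.902 = 46.998; Neogene 23.03 − 2.58 = 20.45.
Ranking these from shortest: Neogene < Permian < Ediacaran < Calymmian < Rhyacian.
Position 3 in that ranking is Ediacaran, which lasted 96.2 Myr.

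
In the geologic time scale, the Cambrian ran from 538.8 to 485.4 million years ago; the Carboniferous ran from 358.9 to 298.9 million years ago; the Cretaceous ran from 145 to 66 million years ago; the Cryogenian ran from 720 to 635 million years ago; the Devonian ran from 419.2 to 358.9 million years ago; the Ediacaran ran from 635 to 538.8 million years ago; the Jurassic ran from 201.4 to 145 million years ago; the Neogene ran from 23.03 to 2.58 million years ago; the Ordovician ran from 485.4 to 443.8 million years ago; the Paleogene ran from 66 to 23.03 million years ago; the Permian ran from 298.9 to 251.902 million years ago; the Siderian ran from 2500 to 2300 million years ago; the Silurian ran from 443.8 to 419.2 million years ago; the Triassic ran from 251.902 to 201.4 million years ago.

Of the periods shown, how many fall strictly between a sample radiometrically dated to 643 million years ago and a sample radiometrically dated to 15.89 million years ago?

The older date is 643 Ma and the younger is 15.89 Ma.
Periods with start < 643 and end > 15.89 Ma: Ediacaran (635–538.8), Cambrian (538.8–485.4), Ordovician (485.4–443.8), Silurian (443.8–419.2), Devonian (419.2–358.9), Carboniferous (358.9–298.9), Permian (298.9–251.902), Triassic (251.902–201.4), Jurassic (201.4–145), Cretaceous (145–66), Paleogene (66–23.03).
That is 11 complete periods.

11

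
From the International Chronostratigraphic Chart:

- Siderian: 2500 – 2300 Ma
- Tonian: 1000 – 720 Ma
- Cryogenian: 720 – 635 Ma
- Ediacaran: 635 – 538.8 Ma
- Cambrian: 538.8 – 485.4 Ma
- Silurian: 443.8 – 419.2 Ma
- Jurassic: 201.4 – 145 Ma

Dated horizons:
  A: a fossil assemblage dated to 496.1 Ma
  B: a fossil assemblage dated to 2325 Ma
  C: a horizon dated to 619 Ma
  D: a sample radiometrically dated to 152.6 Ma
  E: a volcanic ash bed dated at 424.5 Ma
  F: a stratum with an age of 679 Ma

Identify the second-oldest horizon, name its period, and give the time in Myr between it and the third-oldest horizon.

F, in the Cryogenian; 60 million years to C

Sorted oldest-first by Ma: B (2325), F (679), C (619), A (496.1), E (424.5), D (152.6).
The second oldest is F at 679 Ma, which lies in 720–635 Ma: the Cryogenian.
The third oldest is C at 619 Ma; separation = |679 − 619| = 60 Myr.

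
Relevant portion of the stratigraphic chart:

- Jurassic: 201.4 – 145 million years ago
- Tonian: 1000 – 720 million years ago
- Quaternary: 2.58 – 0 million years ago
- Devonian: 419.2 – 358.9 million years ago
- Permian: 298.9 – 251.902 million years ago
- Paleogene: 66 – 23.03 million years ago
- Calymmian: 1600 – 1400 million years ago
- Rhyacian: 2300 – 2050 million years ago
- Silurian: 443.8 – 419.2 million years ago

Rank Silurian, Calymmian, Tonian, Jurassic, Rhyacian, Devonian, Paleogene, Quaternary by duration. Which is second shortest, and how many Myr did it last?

Silurian, 24.6 million years

Durations: Silurian 24.6; Calymmian 200; Tonian 280; Jurassic 56.4; Rhyacian 250; Devonian 60.3; Paleogene 42.97; Quaternary 2.58 Myr.
Sorted shortest-first: Quaternary (2.58), Silurian (24.6), Paleogene (42.97), Jurassic (56.4), Devonian (60.3), Calymmian (200), Rhyacian (250), Tonian (280).
The second shortest is Silurian at 24.6 Myr.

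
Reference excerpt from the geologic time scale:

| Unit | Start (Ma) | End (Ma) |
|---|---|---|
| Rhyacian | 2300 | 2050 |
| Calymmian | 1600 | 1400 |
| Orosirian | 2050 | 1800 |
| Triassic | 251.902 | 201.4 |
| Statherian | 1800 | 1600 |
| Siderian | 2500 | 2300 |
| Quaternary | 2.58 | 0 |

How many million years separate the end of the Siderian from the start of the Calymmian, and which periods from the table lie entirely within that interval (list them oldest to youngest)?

700 million years; Rhyacian, Orosirian, Statherian

End of Siderian = 2300 Ma; start of Calymmian = 1600 Ma.
Gap = 2300 − 1600 = 700 Myr.
Periods wholly inside 2300–1600 Ma: Rhyacian (2300–2050), Orosirian (2050–1800), Statherian (1800–1600).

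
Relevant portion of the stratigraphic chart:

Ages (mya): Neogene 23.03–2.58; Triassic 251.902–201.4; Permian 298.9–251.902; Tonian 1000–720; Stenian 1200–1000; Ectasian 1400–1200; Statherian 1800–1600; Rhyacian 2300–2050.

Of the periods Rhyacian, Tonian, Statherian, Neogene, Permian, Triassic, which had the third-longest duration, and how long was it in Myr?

Start − end for each: Rhyacian 2300 − 2050 = 250; Tonian 1000 − 720 = 280; Statherian 1800 − 1600 = 200; Neogene 23.03 − 2.58 = 20.45; Permian 298.9 − 251.902 = 46.998; Triassic 251.902 − 201.4 = 50.502.
Ranking these from longest: Tonian > Rhyacian > Statherian > Triassic > Permian > Neogene.
Position 3 in that ranking is Statherian, which lasted 200 Myr.

Statherian, 200 million years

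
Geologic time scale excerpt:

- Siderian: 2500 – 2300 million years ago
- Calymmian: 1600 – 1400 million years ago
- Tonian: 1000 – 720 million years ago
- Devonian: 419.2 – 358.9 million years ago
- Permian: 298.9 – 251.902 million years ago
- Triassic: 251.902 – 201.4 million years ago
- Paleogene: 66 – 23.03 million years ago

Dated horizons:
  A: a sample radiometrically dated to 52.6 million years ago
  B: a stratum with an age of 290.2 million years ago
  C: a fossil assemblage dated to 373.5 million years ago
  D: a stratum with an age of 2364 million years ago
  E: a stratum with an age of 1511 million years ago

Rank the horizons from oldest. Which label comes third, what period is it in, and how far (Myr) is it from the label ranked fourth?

C, in the Devonian; 83.3 million years to B

Sorted oldest-first by Ma: D (2364), E (1511), C (373.5), B (290.2), A (52.6).
The third oldest is C at 373.5 Ma, which lies in 419.2–358.9 Ma: the Devonian.
The fourth oldest is B at 290.2 Ma; separation = |373.5 − 290.2| = 83.3 Myr.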